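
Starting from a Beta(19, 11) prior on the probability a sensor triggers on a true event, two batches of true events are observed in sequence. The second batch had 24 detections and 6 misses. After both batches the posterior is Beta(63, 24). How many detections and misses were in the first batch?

Because Beta–binomial updating is additive in the counts, the combined data contributed (α_post−α_prior, β_post−β_prior) successes and failures.
Total across both batches: 63−19=44 detections, 24−11=13 misses.
Subtract the second batch: 44−24=20 detections and 13−6=7 misses.

20 detections and 7 misses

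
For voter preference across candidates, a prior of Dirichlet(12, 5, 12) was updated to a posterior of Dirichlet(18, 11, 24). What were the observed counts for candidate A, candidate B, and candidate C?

For a Dirichlet(α) prior with multinomial counts c, the posterior is Dirichlet(α + c) componentwise.
Counts are posterior − prior componentwise: 18−12=6, 11−5=6, 24−12=12.

counts (6, 6, 12)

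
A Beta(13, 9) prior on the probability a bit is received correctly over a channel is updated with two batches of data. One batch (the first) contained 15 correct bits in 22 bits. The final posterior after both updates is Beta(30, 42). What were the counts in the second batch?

Sequential conjugate updates are equivalent to a single update on the pooled data, so total successes = posterior α − prior α and total failures = posterior β − prior β.
Total across both batches: 30−13=17 correct bits, 42−9=33 errors.
Subtract the first batch: 17−15=2 correct bits and 33−7=26 errors.

2 correct bits and 26 errors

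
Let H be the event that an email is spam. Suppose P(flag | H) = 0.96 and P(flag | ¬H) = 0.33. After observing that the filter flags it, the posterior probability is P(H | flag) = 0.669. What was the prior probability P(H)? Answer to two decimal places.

P(H) = 0.41

Bayes' rule in odds form gives O(H|E) = O(H)·[P(E|H)/P(E|¬H)], hence O(H) = O(H|E)/LR.
Posterior odds = 0.669/(1−0.669) = 2.0211. LR = 0.96/0.33 = 2.9091.
Prior odds = 2.0211/2.9091 = 0.6948, so P(H) = 0.6948/(1+0.6948) ≈ 0.41.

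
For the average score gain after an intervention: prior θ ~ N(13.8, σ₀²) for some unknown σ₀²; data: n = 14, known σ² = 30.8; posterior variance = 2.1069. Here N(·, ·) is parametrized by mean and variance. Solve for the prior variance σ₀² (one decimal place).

σ₀² = 49.8

Posterior precision equals prior precision plus data precision: 1/σ_n² = 1/σ₀² + n/σ².
So 1/σ₀² = 1/2.1069 − 14/30.8 = 0.474631 − 0.454545 = 0.020086.
Hence σ₀² = 1/0.020086 ≈ 49.8.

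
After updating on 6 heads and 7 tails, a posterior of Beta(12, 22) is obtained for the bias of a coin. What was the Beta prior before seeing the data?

A Beta(α, β) prior with s successes and f failures in binomial data gives a Beta(α+s, β+f) posterior.
Subtract the data counts: 12−6=6, 22−7=15.

Beta(6, 15)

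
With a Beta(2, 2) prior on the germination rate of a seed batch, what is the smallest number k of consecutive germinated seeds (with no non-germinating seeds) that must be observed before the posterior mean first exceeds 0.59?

After k germinated seeds and 0 non-germinating seeds the posterior is Beta(2+k, 2), with mean (2+k)/(2+2+k).
Set (2+k)/(4+k) > 0.59 and solve: k > (0.59·4 − 2)/(1 − 0.59) = 0.878.
The smallest integer exceeding 0.878 is 1.

k = 1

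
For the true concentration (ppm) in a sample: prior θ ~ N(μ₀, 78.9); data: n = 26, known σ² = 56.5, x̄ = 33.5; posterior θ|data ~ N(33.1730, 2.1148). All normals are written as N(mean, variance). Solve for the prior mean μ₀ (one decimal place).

μ₀ = 21.3

With known observation variance, the Normal–Normal posterior has precision τ_n = τ₀ + n/σ² and mean μ_n = (τ₀μ₀ + (n/σ²)x̄)/τ_n.
Here τ₀ = 1/78.9 = 0.012674 and τ_data = 26/56.5 = 0.460177, so τ_n = 0.472851.
Rearranging for μ₀: μ₀ = (μ_n·τ_n − τ_data·x̄)/τ₀ = (33.1730·0.472851 − 0.460177·33.5) / 0.012674 = 0.269957/0.012674 ≈ 21.3.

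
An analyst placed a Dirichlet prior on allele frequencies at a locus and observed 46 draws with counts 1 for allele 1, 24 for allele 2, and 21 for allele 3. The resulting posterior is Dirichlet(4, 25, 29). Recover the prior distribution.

For a Dirichlet(α) prior with multinomial counts c, the posterior is Dirichlet(α + c) componentwise.
Subtract each count from the matching posterior parameter: 4−1=3, 25−24=1, 29−21=8.

Dirichlet(3, 1, 8)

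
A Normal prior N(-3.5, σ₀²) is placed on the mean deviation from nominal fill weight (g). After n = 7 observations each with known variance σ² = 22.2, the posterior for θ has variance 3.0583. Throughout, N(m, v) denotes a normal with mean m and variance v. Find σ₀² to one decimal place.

σ₀² = 85.7

Posterior precision equals prior precision plus data precision: 1/σ_n² = 1/σ₀² + n/σ².
So 1/σ₀² = 1/3.0583 − 7/22.2 = 0.326979 − 0.315315 = 0.011664.
Hence σ₀² = 1/0.011664 ≈ 85.7.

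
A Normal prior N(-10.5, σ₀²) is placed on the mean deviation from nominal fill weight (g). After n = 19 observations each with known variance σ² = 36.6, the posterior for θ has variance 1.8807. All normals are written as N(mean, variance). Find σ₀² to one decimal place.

For the Normal–Normal model with known σ², precisions add: τ_n = τ₀ + n/σ².
So 1/σ₀² = 1/1.8807 − 19/36.6 = 0.531717 − 0.519126 = 0.012591.
Hence σ₀² = 1/0.012591 ≈ 79.4.

σ₀² = 79.4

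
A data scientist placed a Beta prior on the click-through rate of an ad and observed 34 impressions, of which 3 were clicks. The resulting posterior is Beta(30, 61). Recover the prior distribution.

Under Beta–binomial conjugacy the posterior parameters are (α+s, β+f).
Subtract the data counts: 30−3=27, 61−31=30.

Beta(27, 30)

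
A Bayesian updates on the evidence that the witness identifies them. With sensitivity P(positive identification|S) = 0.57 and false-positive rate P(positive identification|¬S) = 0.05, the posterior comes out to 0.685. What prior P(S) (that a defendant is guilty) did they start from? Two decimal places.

Bayes' rule in odds form gives O(S|E) = O(S)·[P(E|S)/P(E|¬S)], hence O(S) = O(S|E)/LR.
Posterior odds = 0.685/(1−0.685) = 2.1746. LR = 0.57/0.05 = 11.4000.
Prior odds = 2.1746/11.4000 = 0.1908, so P(S) = 0.1908/(1+0.1908) ≈ 0.16.

P(S) = 0.16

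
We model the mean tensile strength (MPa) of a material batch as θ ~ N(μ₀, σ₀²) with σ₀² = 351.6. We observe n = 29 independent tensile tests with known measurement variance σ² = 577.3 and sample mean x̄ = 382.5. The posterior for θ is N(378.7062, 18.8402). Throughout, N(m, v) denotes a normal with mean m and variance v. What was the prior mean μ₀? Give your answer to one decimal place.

With known observation variance, the Normal–Normal posterior has precision τ_n = τ₀ + n/σ² and mean μ_n = (τ₀μ₀ + (n/σ²)x̄)/τ_n.
Here τ₀ = 1/351.6 = 0.002844 and τ_data = 29/577.3 = 0.050234, so τ_n = 0.053078.
Rearranging for μ₀: μ₀ = (μ_n·τ_n − τ_data·x̄)/τ₀ = (378.7062·0.053078 − 0.050234·382.5) / 0.002844 = 0.886463/0.002844 ≈ 311.7.

μ₀ = 311.7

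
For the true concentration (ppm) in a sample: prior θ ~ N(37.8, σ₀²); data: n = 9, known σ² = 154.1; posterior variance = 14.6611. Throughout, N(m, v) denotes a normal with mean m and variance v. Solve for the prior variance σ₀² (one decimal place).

σ₀² = 102.0

Posterior precision equals prior precision plus data precision: 1/σ_n² = 1/σ₀² + n/σ².
So 1/σ₀² = 1/14.6611 − 9/154.1 = 0.068208 − 0.058404 = 0.009804.
Hence σ₀² = 1/0.009804 ≈ 102.0.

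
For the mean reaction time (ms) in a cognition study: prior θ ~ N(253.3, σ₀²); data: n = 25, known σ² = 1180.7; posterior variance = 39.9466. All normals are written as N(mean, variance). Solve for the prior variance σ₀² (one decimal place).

σ₀² = 259.1

Posterior precision equals prior precision plus data precision: 1/σ_n² = 1/σ₀² + n/σ².
So 1/σ₀² = 1/39.9466 − 25/1180.7 = 0.025033 − 0.021174 = 0.003859.
Hence σ₀² = 1/0.003859 ≈ 259.1.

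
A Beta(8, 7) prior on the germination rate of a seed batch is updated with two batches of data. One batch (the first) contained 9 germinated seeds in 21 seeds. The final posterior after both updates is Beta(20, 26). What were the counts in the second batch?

Sequential conjugate updates are equivalent to a single update on the pooled data, so total successes = posterior α − prior α and total failures = posterior β − prior β.
Total across both batches: 20−8=12 germinated seeds, 26−7=19 non-germinating seeds.
Subtract the first batch: 12−9=3 germinated seeds and 19−12=7 non-germinating seeds.

3 germinated seeds and 7 non-germinating seeds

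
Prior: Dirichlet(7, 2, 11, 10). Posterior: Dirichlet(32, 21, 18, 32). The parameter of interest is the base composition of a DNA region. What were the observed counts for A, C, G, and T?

For a Dirichlet(α) prior with multinomial counts c, the posterior is Dirichlet(α + c) componentwise.
Counts are posterior − prior componentwise: 32−7=25, 21−2=19, 18−11=7, 32−10=22.

counts (25, 19, 7, 22)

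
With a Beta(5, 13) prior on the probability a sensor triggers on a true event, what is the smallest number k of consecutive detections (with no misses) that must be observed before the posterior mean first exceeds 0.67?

After k detections and 0 misses the posterior is Beta(5+k, 13), with mean (5+k)/(5+13+k).
Set (5+k)/(18+k) > 0.67 and solve: k > (0.67·18 − 5)/(1 − 0.67) = 21.394.
The smallest integer exceeding 21.394 is 22.

k = 22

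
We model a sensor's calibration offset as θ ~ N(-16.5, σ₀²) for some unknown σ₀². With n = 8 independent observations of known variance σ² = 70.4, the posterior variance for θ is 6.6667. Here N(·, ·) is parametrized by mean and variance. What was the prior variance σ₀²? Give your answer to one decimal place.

For the Normal–Normal model with known σ², precisions add: τ_n = τ₀ + n/σ².
So 1/σ₀² = 1/6.6667 − 8/70.4 = 0.149999 − 0.113636 = 0.036363.
Hence σ₀² = 1/0.036363 ≈ 27.5.

σ₀² = 27.5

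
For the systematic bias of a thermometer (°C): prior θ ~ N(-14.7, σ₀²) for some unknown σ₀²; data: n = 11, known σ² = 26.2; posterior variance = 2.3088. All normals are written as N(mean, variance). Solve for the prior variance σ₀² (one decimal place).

For the Normal–Normal model with known σ², precisions add: τ_n = τ₀ + n/σ².
So 1/σ₀² = 1/2.3088 − 11/26.2 = 0.433125 − 0.419847 = 0.013278.
Hence σ₀² = 1/0.013278 ≈ 75.3.

σ₀² = 75.3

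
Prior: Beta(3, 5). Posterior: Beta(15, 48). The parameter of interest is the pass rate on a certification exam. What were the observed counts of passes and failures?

Under Beta–binomial conjugacy the posterior parameters are (α+s, β+f).
So s = 15 − 3 = 12 and f = 48 − 5 = 43.

12 passes and 43 failures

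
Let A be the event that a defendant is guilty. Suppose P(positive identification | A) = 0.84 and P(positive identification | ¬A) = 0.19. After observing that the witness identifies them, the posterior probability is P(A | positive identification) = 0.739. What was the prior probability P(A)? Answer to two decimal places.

P(A) = 0.39

In odds form, posterior odds = prior odds × likelihood ratio, so prior odds = posterior odds ÷ LR.
Posterior odds = 0.739/(1−0.739) = 2.8314. LR = 0.84/0.19 = 4.4211.
Prior odds = 2.8314/4.4211 = 0.6404, so P(A) = 0.6404/(1+0.6404) ≈ 0.39.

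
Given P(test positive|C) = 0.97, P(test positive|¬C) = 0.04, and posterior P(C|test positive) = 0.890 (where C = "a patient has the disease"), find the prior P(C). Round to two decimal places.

Bayes' rule in odds form gives O(C|E) = O(C)·[P(E|C)/P(E|¬C)], hence O(C) = O(C|E)/LR.
Posterior odds = 0.890/(1−0.890) = 8.0909. LR = 0.97/0.04 = 24.2500.
Prior odds = 8.0909/24.2500 = 0.3336, so P(C) = 0.3336/(1+0.3336) ≈ 0.25.

P(C) = 0.25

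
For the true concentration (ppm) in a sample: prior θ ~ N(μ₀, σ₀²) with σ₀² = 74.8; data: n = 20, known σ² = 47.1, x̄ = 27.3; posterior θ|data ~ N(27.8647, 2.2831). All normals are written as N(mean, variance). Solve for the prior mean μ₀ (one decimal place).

With known observation variance, the Normal–Normal posterior has precision τ_n = τ₀ + n/σ² and mean μ_n = (τ₀μ₀ + (n/σ²)x̄)/τ_n.
Here τ₀ = 1/74.8 = 0.013369 and τ_data = 20/47.1 = 0.424628, so τ_n = 0.437997.
Rearranging for μ₀: μ₀ = (μ_n·τ_n − τ_data·x̄)/τ₀ = (27.8647·0.437997 − 0.424628·27.3) / 0.013369 = 0.612311/0.013369 ≈ 45.8.

μ₀ = 45.8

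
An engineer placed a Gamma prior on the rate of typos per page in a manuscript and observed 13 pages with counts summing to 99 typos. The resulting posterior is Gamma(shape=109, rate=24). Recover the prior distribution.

A Gamma(α, β) prior (rate parametrization) on a Poisson rate with n observations summing to S gives posterior Gamma(α+S, β+n).
So α = 109 − 99 = 10 and β = 24 − 13 = 11.

Gamma(shape=10, rate=11)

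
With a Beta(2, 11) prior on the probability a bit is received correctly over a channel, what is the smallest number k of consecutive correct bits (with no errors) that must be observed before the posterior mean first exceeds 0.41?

After k correct bits and 0 errors the posterior is Beta(2+k, 11), with mean (2+k)/(2+11+k).
Set (2+k)/(13+k) > 0.41 and solve: k > (0.41·13 − 2)/(1 − 0.41) = 5.644.
The smallest integer exceeding 5.644 is 6, and checking k=6: (8)/(19) = 0.4211 > 0.41.

k = 6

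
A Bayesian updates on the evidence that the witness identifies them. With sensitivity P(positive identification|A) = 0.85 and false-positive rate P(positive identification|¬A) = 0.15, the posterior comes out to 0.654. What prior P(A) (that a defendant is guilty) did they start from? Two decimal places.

Bayes' rule in odds form gives O(A|E) = O(A)·[P(E|A)/P(E|¬A)], hence O(A) = O(A|E)/LR.
Posterior odds = 0.654/(1−0.654) = 1.8902. LR = 0.85/0.15 = 5.6667.
Prior odds = 1.8902/5.6667 = 0.3336, so P(A) = 0.3336/(1+0.3336) ≈ 0.25.

P(A) = 0.25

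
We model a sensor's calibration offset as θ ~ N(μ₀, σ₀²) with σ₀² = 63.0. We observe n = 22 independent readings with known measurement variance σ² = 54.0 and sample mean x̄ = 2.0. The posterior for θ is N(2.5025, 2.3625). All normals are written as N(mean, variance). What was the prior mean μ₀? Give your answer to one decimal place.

The posterior mean is a precision-weighted average: μ_n = (τ₀μ₀ + τ_data·x̄)/(τ₀+τ_data), with τ₀=1/σ₀² and τ_data=n/σ².
Here τ₀ = 1/63.0 = 0.015873 and τ_data = 22/54.0 = 0.407407, so τ_n = 0.423280.
Rearranging for μ₀: μ₀ = (μ_n·τ_n − τ_data·x̄)/τ₀ = (2.5025·0.423280 − 0.407407·2.0) / 0.015873 = 0.244444/0.015873 ≈ 15.4.

μ₀ = 15.4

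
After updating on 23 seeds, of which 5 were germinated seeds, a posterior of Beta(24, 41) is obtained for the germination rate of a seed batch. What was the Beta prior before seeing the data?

A Beta(α, β) prior with s successes and f failures in binomial data gives a Beta(α+s, β+f) posterior.
Subtract the data counts: 24−5=19, 41−18=23.

Beta(19, 23)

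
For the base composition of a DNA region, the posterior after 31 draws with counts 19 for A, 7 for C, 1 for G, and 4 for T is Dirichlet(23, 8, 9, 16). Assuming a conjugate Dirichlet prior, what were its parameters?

Dirichlet(4, 1, 8, 12)

For a Dirichlet(α) prior with multinomial counts c, the posterior is Dirichlet(α + c) componentwise.
Subtract each count from the matching posterior parameter: 23−19=4, 8−7=1, 9−1=8, 16−4=12.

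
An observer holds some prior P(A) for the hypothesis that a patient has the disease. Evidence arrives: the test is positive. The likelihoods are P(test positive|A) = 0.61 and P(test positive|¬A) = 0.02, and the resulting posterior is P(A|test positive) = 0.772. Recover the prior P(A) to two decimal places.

Bayes' rule in odds form gives O(A|E) = O(A)·[P(E|A)/P(E|¬A)], hence O(A) = O(A|E)/LR.
Posterior odds = 0.772/(1−0.772) = 3.3860. LR = 0.61/0.02 = 30.5000.
Prior odds = 3.3860/30.5000 = 0.1110, so P(A) = 0.1110/(1+0.1110) ≈ 0.10.

P(A) = 0.10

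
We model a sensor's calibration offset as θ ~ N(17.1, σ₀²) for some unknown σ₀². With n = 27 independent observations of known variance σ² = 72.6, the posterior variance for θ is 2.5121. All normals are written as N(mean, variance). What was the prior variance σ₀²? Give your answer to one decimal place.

σ₀² = 38.2

Posterior precision equals prior precision plus data precision: 1/σ_n² = 1/σ₀² + n/σ².
So 1/σ₀² = 1/2.5121 − 27/72.6 = 0.398073 − 0.371901 = 0.026172.
Hence σ₀² = 1/0.026172 ≈ 38.2.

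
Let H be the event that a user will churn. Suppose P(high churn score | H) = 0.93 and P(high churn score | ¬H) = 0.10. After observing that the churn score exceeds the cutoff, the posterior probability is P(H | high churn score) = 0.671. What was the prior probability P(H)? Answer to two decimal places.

P(H) = 0.18

In odds form, posterior odds = prior odds × likelihood ratio, so prior odds = posterior odds ÷ LR.
Posterior odds = 0.671/(1−0.671) = 2.0395. LR = 0.93/0.10 = 9.3000.
Prior odds = 2.0395/9.3000 = 0.2193, so P(H) = 0.2193/(1+0.2193) ≈ 0.18.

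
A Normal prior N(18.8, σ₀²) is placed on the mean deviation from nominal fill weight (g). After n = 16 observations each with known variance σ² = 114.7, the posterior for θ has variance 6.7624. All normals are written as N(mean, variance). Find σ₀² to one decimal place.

σ₀² = 119.3

For the Normal–Normal model with known σ², precisions add: τ_n = τ₀ + n/σ².
So 1/σ₀² = 1/6.7624 − 16/114.7 = 0.147876 − 0.139494 = 0.008382.
Hence σ₀² = 1/0.008382 ≈ 119.3.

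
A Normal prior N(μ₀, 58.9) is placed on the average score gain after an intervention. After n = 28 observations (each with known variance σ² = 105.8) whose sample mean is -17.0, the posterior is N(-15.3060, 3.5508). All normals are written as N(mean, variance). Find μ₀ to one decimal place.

The posterior mean is a precision-weighted average: μ_n = (τ₀μ₀ + τ_data·x̄)/(τ₀+τ_data), with τ₀=1/σ₀² and τ_data=n/σ².
Here τ₀ = 1/58.9 = 0.016978 and τ_data = 28/105.8 = 0.264650, so τ_n = 0.281628.
Rearranging for μ₀: μ₀ = (μ_n·τ_n − τ_data·x̄)/τ₀ = (-15.3060·0.281628 − 0.264650·-17.0) / 0.016978 = 0.188452/0.016978 ≈ 11.1.

μ₀ = 11.1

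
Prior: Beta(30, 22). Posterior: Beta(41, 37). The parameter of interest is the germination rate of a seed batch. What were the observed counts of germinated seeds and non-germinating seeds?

Beta is conjugate to the binomial likelihood: posterior = Beta(a+s, b+f).
So s = 41 − 30 = 11 and f = 37 − 22 = 15.

11 germinated seeds and 15 non-germinating seeds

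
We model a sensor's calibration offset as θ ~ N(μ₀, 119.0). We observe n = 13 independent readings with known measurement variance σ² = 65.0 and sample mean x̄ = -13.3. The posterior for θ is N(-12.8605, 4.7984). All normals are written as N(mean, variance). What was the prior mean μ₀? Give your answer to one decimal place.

μ₀ = -2.4

With known observation variance, the Normal–Normal posterior has precision τ_n = τ₀ + n/σ² and mean μ_n = (τ₀μ₀ + (n/σ²)x̄)/τ_n.
Here τ₀ = 1/119.0 = 0.008403 and τ_data = 13/65.0 = 0.200000, so τ_n = 0.208403.
Rearranging for μ₀: μ₀ = (μ_n·τ_n − τ_data·x̄)/τ₀ = (-12.8605·0.208403 − 0.200000·-13.3) / 0.008403 = -0.020167/0.008403 ≈ -2.4.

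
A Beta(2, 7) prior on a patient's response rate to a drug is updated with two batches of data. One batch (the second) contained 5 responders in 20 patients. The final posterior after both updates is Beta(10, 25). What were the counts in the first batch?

3 responders and 3 non-responders

Because Beta–binomial updating is additive in the counts, the combined data contributed (α_post−α_prior, β_post−β_prior) successes and failures.
Total across both batches: 10−2=8 responders, 25−7=18 non-responders.
Subtract the second batch: 8−5=3 responders and 18−15=3 non-responders.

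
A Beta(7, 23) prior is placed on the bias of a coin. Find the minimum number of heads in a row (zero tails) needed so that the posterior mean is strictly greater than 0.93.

After k heads and 0 tails the posterior is Beta(7+k, 23), with mean (7+k)/(7+23+k).
Set (7+k)/(30+k) > 0.93 and solve: k > (0.93·30 − 7)/(1 − 0.93) = 298.571.
The smallest integer exceeding 298.571 is 299.

k = 299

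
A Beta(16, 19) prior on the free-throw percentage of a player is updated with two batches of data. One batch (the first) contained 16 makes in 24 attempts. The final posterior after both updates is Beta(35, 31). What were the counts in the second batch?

Because Beta–binomial updating is additive in the counts, the combined data contributed (α_post−α_prior, β_post−β_prior) successes and failures.
Total across both batches: 35−16=19 makes, 31−19=12 misses.
Subtract the first batch: 19−16=3 makes and 12−8=4 misses.

3 makes and 4 misses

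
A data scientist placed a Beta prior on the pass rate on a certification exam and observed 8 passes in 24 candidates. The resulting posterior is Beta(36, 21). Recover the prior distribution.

Under Beta–binomial conjugacy the posterior parameters are (a+s, b+f).
So a = 36 − 8 = 28 and b = 21 − 16 = 5.

Beta(28, 5)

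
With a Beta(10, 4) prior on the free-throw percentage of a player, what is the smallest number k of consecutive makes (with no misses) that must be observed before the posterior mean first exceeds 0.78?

k = 5

After k makes and 0 misses the posterior is Beta(10+k, 4), with mean (10+k)/(10+4+k).
Set (10+k)/(14+k) > 0.78 and solve: k > (0.78·14 − 10)/(1 − 0.78) = 4.182.
The smallest integer exceeding 4.182 is 5, and checking k=5: (15)/(19) = 0.7895 > 0.78.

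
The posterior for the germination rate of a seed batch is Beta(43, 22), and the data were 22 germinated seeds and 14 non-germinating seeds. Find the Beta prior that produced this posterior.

Beta is conjugate to the binomial likelihood: posterior = Beta(a+s, b+f).
So a = 43 − 22 = 21 and b = 22 − 14 = 8.

Beta(21, 8)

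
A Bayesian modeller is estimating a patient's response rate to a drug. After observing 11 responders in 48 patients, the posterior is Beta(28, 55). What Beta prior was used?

Under Beta–binomial conjugacy the posterior parameters are (a+s, b+f).
Subtract the data counts: 28−11=17, 55−37=18.

Beta(17, 18)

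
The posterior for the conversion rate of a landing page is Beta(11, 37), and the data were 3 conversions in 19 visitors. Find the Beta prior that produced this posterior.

A Beta(α, β) prior with s successes and f failures in binomial data gives a Beta(α+s, β+f) posterior.
Subtract the data counts: 11−3=8, 37−16=21.

Beta(8, 21)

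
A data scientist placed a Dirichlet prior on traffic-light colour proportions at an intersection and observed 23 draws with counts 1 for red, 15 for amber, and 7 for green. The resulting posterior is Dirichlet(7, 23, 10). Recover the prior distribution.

For a Dirichlet(α) prior with multinomial counts c, the posterior is Dirichlet(α + c) componentwise.
Subtract each count from the matching posterior parameter: 7−1=6, 23−15=8, 10−7=3.

Dirichlet(6, 8, 3)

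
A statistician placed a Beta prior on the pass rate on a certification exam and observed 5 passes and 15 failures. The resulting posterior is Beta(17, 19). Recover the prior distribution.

A Beta(a, b) prior with s successes and f failures in binomial data gives a Beta(a+s, b+f) posterior.
So a = 17 − 5 = 12 and b = 19 − 15 = 4.

Beta(12, 4)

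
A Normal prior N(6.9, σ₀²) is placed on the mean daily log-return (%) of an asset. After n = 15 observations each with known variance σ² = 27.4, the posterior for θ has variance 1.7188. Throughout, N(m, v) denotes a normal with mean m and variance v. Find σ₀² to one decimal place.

σ₀² = 29.1

Posterior precision equals prior precision plus data precision: 1/σ_n² = 1/σ₀² + n/σ².
So 1/σ₀² = 1/1.7188 − 15/27.4 = 0.581801 − 0.547445 = 0.034356.
Hence σ₀² = 1/0.034356 ≈ 29.1.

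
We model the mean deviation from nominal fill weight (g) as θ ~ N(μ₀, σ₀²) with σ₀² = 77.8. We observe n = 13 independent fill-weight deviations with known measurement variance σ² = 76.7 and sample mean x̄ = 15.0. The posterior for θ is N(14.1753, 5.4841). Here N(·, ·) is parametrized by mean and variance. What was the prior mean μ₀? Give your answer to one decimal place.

μ₀ = 3.3

The posterior mean is a precision-weighted average: μ_n = (τ₀μ₀ + τ_data·x̄)/(τ₀+τ_data), with τ₀=1/σ₀² and τ_data=n/σ².
Here τ₀ = 1/77.8 = 0.012853 and τ_data = 13/76.7 = 0.169492, so τ_n = 0.182345.
Rearranging for μ₀: μ₀ = (μ_n·τ_n − τ_data·x̄)/τ₀ = (14.1753·0.182345 − 0.169492·15.0) / 0.012853 = 0.042415/0.012853 ≈ 3.3.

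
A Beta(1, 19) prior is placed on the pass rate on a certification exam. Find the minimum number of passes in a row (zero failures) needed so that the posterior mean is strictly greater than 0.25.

k = 6

After k passes and 0 failures the posterior is Beta(1+k, 19), with mean (1+k)/(1+19+k).
Set (1+k)/(20+k) > 0.25 and solve: k > (0.25·20 − 1)/(1 − 0.25) = 5.333.
The smallest integer exceeding 5.333 is 6, and checking k=6: (7)/(26) = 0.2692 > 0.25.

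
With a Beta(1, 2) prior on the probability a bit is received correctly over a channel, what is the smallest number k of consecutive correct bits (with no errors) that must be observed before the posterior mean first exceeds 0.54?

After k correct bits and 0 errors the posterior is Beta(1+k, 2), with mean (1+k)/(1+2+k).
Set (1+k)/(3+k) > 0.54 and solve: k > (0.54·3 − 1)/(1 − 0.54) = 1.348.
The smallest integer exceeding 1.348 is 2.

k = 2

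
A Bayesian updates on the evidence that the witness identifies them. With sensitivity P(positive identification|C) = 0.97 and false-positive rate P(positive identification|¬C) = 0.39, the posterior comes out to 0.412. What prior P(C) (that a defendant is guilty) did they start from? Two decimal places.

In odds form, posterior odds = prior odds × likelihood ratio, so prior odds = posterior odds ÷ LR.
Posterior odds = 0.412/(1−0.412) = 0.7007. LR = 0.97/0.39 = 2.4872.
Prior odds = 0.7007/2.4872 = 0.2817, so P(C) = 0.2817/(1+0.2817) ≈ 0.22.

P(C) = 0.22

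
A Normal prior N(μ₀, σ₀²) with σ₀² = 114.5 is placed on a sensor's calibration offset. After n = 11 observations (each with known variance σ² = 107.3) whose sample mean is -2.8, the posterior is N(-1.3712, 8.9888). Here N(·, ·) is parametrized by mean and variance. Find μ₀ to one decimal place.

With known observation variance, the Normal–Normal posterior has precision τ_n = τ₀ + n/σ² and mean μ_n = (τ₀μ₀ + (n/σ²)x̄)/τ_n.
Here τ₀ = 1/114.5 = 0.008734 and τ_data = 11/107.3 = 0.102516, so τ_n = 0.111250.
Rearranging for μ₀: μ₀ = (μ_n·τ_n − τ_data·x̄)/τ₀ = (-1.3712·0.111250 − 0.102516·-2.8) / 0.008734 = 0.134499/0.008734 ≈ 15.4.

μ₀ = 15.4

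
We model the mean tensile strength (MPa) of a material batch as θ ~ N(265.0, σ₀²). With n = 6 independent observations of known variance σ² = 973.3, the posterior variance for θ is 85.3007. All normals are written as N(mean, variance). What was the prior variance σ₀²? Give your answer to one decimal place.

For the Normal–Normal model with known σ², precisions add: τ_n = τ₀ + n/σ².
So 1/σ₀² = 1/85.3007 − 6/973.3 = 0.011723 − 0.006165 = 0.005558.
Hence σ₀² = 1/0.005558 ≈ 179.9.

σ₀² = 179.9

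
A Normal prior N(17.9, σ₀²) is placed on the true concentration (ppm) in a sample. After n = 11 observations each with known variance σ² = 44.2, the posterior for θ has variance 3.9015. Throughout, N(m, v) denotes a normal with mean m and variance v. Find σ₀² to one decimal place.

Posterior precision equals prior precision plus data precision: 1/σ_n² = 1/σ₀² + n/σ².
So 1/σ₀² = 1/3.9015 − 11/44.2 = 0.256312 − 0.248869 = 0.007443.
Hence σ₀² = 1/0.007443 ≈ 134.4.

σ₀² = 134.4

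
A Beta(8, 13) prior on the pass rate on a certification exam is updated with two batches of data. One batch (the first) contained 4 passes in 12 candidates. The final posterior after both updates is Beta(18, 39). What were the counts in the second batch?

6 passes and 18 failures

Because Beta–binomial updating is additive in the counts, the combined data contributed (α_post−α_prior, β_post−β_prior) successes and failures.
Total across both batches: 18−8=10 passes, 39−13=26 failures.
Subtract the first batch: 10−4=6 passes and 26−8=18 failures.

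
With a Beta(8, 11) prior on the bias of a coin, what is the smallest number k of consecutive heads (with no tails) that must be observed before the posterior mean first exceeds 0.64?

After k heads and 0 tails the posterior is Beta(8+k, 11), with mean (8+k)/(8+11+k).
Set (8+k)/(19+k) > 0.64 and solve: k > (0.64·19 − 8)/(1 − 0.64) = 11.556.
The smallest integer exceeding 11.556 is 12, and checking k=12: (20)/(31) = 0.6452 > 0.64.

k = 12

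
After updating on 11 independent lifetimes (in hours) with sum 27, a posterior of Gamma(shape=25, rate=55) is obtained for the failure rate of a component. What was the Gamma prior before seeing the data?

Gamma–exponential conjugacy: posterior shape = α + n, posterior rate = β + Σtᵢ.
So α = 25 − 11 = 14 and β = 55 − 27 = 28.

Gamma(shape=14, rate=28)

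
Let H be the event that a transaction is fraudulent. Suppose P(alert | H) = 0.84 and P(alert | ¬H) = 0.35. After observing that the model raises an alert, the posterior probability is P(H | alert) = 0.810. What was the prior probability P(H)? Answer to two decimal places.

P(H) = 0.64

In odds form, posterior odds = prior odds × likelihood ratio, so prior odds = posterior odds ÷ LR.
Posterior odds = 0.810/(1−0.810) = 4.2632. LR = 0.84/0.35 = 2.4000.
Prior odds = 4.2632/2.4000 = 1.7763, so P(H) = 1.7763/(1+1.7763) ≈ 0.64.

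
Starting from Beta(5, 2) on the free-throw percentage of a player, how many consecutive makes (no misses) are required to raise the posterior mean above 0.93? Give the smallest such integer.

k = 22

After k makes and 0 misses the posterior is Beta(5+k, 2), with mean (5+k)/(5+2+k).
Set (5+k)/(7+k) > 0.93 and solve: k > (0.93·7 − 5)/(1 − 0.93) = 21.571.
The smallest integer exceeding 21.571 is 22, and checking k=22: (27)/(29) = 0.9310 > 0.93.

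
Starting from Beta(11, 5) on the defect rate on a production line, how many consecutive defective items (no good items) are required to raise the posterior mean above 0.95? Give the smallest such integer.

k = 85

After k defective items and 0 good items the posterior is Beta(11+k, 5), with mean (11+k)/(11+5+k).
Set (11+k)/(16+k) > 0.95 and solve: k > (0.95·16 − 11)/(1 − 0.95) = 84.000.
The smallest integer exceeding 84.000 is 85, and checking k=85: (96)/(101) = 0.9505 > 0.95.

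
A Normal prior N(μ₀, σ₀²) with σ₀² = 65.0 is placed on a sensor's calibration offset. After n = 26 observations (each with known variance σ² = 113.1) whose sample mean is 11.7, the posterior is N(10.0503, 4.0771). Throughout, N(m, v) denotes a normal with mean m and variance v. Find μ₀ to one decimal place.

With known observation variance, the Normal–Normal posterior has precision τ_n = τ₀ + n/σ² and mean μ_n = (τ₀μ₀ + (n/σ²)x̄)/τ_n.
Here τ₀ = 1/65.0 = 0.015385 and τ_data = 26/113.1 = 0.229885, so τ_n = 0.245270.
Rearranging for μ₀: μ₀ = (μ_n·τ_n − τ_data·x̄)/τ₀ = (10.0503·0.245270 − 0.229885·11.7) / 0.015385 = -0.224617/0.015385 ≈ -14.6.

μ₀ = -14.6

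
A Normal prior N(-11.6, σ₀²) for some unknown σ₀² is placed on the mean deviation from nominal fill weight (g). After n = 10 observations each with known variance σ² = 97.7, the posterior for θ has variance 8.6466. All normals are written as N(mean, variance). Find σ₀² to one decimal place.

For the Normal–Normal model with known σ², precisions add: τ_n = τ₀ + n/σ².
So 1/σ₀² = 1/8.6466 − 10/97.7 = 0.115652 − 0.102354 = 0.013298.
Hence σ₀² = 1/0.013298 ≈ 75.2.

σ₀² = 75.2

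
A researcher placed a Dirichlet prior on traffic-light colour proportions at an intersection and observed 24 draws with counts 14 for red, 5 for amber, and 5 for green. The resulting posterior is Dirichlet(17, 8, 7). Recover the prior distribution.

Dirichlet(3, 3, 2)

For a Dirichlet(α) prior with multinomial counts c, the posterior is Dirichlet(α + c) componentwise.
Subtract each count from the matching posterior parameter: 17−14=3, 8−5=3, 7−5=2.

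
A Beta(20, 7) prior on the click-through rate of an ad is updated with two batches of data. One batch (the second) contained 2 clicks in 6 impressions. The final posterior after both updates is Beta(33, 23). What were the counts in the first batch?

11 clicks and 12 non-clicks

Sequential conjugate updates are equivalent to a single update on the pooled data, so total successes = posterior α − prior α and total failures = posterior β − prior β.
Total across both batches: 33−20=13 clicks, 23−7=16 non-clicks.
Subtract the second batch: 13−2=11 clicks and 16−4=12 non-clicks.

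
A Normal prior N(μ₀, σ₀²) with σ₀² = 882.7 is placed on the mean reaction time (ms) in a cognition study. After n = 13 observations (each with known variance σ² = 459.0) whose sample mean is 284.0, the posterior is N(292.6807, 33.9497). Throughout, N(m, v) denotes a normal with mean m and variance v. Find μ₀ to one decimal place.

μ₀ = 509.7

The posterior mean is a precision-weighted average: μ_n = (τ₀μ₀ + τ_data·x̄)/(τ₀+τ_data), with τ₀=1/σ₀² and τ_data=n/σ².
Here τ₀ = 1/882.7 = 0.001133 and τ_data = 13/459.0 = 0.028322, so τ_n = 0.029455.
Rearranging for μ₀: μ₀ = (μ_n·τ_n − τ_data·x̄)/τ₀ = (292.6807·0.029455 − 0.028322·284.0) / 0.001133 = 0.577462/0.001133 ≈ 509.7.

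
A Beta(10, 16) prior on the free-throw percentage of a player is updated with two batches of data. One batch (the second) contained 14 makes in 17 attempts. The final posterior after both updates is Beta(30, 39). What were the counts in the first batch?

Because Beta–binomial updating is additive in the counts, the combined data contributed (α_post−α_prior, β_post−β_prior) successes and failures.
Total across both batches: 30−10=20 makes, 39−16=23 misses.
Subtract the second batch: 20−14=6 makes and 23−3=20 misses.

6 makes and 20 misses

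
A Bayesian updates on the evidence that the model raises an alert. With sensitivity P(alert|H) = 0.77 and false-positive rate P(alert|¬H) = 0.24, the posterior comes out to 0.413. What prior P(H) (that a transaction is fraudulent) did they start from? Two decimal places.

Bayes' rule in odds form gives O(H|E) = O(H)·[P(E|H)/P(E|¬H)], hence O(H) = O(H|E)/LR.
Posterior odds = 0.413/(1−0.413) = 0.7036. LR = 0.77/0.24 = 3.2083.
Prior odds = 0.7036/3.2083 = 0.2193, so P(H) = 0.2193/(1+0.2193) ≈ 0.18.

P(H) = 0.18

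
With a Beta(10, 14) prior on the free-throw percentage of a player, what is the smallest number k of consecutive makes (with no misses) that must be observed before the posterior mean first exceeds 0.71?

k = 25

After k makes and 0 misses the posterior is Beta(10+k, 14), with mean (10+k)/(10+14+k).
Set (10+k)/(24+k) > 0.71 and solve: k > (0.71·24 − 10)/(1 − 0.71) = 24.276.
The smallest integer exceeding 24.276 is 25.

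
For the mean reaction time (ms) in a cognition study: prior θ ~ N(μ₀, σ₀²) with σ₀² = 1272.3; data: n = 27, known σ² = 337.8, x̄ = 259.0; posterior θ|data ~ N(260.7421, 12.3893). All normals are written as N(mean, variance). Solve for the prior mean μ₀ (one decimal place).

μ₀ = 437.9

With known observation variance, the Normal–Normal posterior has precision τ_n = τ₀ + n/σ² and mean μ_n = (τ₀μ₀ + (n/σ²)x̄)/τ_n.
Here τ₀ = 1/1272.3 = 0.000786 and τ_data = 27/337.8 = 0.079929, so τ_n = 0.080715.
Rearranging for μ₀: μ₀ = (μ_n·τ_n − τ_data·x̄)/τ₀ = (260.7421·0.080715 − 0.079929·259.0) / 0.000786 = 0.344188/0.000786 ≈ 437.9.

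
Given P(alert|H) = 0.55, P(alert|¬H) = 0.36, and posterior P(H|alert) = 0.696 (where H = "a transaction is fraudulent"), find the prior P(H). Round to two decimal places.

Bayes' rule in odds form gives O(H|E) = O(H)·[P(E|H)/P(E|¬H)], hence O(H) = O(H|E)/LR.
Posterior odds = 0.696/(1−0.696) = 2.2895. LR = 0.55/0.36 = 1.5278.
Prior odds = 2.2895/1.5278 = 1.4986, so P(H) = 1.4986/(1+1.4986) ≈ 0.60.

P(H) = 0.60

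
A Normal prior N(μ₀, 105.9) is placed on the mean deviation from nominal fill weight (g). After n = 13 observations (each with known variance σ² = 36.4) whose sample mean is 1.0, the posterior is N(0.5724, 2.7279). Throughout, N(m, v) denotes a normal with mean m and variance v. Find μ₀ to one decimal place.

μ₀ = -15.6

The posterior mean is a precision-weighted average: μ_n = (τ₀μ₀ + τ_data·x̄)/(τ₀+τ_data), with τ₀=1/σ₀² and τ_data=n/σ².
Here τ₀ = 1/105.9 = 0.009443 and τ_data = 13/36.4 = 0.357143, so τ_n = 0.366586.
Rearranging for μ₀: μ₀ = (μ_n·τ_n − τ_data·x̄)/τ₀ = (0.5724·0.366586 − 0.357143·1.0) / 0.009443 = -0.147309/0.009443 ≈ -15.6.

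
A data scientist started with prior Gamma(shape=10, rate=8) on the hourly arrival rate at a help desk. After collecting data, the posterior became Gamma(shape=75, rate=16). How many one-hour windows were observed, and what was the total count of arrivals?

n = 8 one-hour windows with total 65 arrivals

A Gamma(α, β) prior (rate parametrization) on a Poisson rate with n observations summing to S gives posterior Gamma(α+S, β+n).
Matching: Σxᵢ = 75 − 10 = 65 and n = 16 − 8 = 8.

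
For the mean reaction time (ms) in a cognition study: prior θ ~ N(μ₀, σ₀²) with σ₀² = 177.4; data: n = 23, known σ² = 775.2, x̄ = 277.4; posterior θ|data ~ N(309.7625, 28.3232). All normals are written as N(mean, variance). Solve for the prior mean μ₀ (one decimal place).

μ₀ = 480.1

With known observation variance, the Normal–Normal posterior has precision τ_n = τ₀ + n/σ² and mean μ_n = (τ₀μ₀ + (n/σ²)x̄)/τ_n.
Here τ₀ = 1/177.4 = 0.005637 and τ_data = 23/775.2 = 0.029670, so τ_n = 0.035307.
Rearranging for μ₀: μ₀ = (μ_n·τ_n − τ_data·x̄)/τ₀ = (309.7625·0.035307 − 0.029670·277.4) / 0.005637 = 2.706327/0.005637 ≈ 480.1.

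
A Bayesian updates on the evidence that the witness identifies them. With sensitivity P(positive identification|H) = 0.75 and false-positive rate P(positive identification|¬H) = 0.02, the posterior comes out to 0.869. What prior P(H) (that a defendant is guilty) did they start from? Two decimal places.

P(H) = 0.15

In odds form, posterior odds = prior odds × likelihood ratio, so prior odds = posterior odds ÷ LR.
Posterior odds = 0.869/(1−0.869) = 6.6336. LR = 0.75/0.02 = 37.5000.
Prior odds = 6.6336/37.5000 = 0.1769, so P(H) = 0.1769/(1+0.1769) ≈ 0.15.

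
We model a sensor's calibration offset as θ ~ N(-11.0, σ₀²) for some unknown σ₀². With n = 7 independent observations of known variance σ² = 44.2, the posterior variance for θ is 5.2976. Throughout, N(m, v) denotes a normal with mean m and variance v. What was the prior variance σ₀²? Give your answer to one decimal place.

Posterior precision equals prior precision plus data precision: 1/σ_n² = 1/σ₀² + n/σ².
So 1/σ₀² = 1/5.2976 − 7/44.2 = 0.188765 − 0.158371 = 0.030394.
Hence σ₀² = 1/0.030394 ≈ 32.9.

σ₀² = 32.9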